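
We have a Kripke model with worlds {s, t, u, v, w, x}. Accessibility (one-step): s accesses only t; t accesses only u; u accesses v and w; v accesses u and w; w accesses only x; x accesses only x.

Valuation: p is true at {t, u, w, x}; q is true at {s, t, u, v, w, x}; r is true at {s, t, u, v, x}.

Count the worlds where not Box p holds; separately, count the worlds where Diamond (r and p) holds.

For not Box p:
s: Box p is T. ✗
t: Box p is T. ✗
u: Box p is F. ✓
v: Box p is T. ✗
w: Box p is T. ✗
x: Box p is T. ✗
— 1 world.
For Diamond (r and p):
s: successors {t}; r and p there: t:T. ✓
t: successors {u}; r and p there: u:T. ✓
u: successors {v, w}; r and p there: v:F, w:F. ✗
v: successors {u, w}; r and p there: u:T, w:F. ✓
w: successors {x}; r and p there: x:T. ✓
x: successors {x}; r and p there: x:T. ✓
— 5 worlds.

1 and 5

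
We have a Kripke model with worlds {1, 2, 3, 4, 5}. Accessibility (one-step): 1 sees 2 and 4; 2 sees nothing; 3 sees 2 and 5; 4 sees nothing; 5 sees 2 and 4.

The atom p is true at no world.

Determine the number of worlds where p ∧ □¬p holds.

1: p is F, □¬p is T. ✗
2: p is F, □¬p is T. ✗
3: p is F, □¬p is T. ✗
4: p is F, □¬p is T. ✗
5: p is F, □¬p is T. ✗
Satisfying worlds: ∅.

0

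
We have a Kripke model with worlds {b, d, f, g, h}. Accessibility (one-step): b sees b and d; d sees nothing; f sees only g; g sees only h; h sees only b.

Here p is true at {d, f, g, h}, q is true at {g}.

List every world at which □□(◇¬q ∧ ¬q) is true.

{d, f, g}

b: successors {b, d}; □(◇¬q ∧ ¬q) there: b:F, d:T. ✗
d: no successors, so □□(◇¬q ∧ ¬q) holds vacuously. ✓
f: successors {g}; □(◇¬q ∧ ¬q) there: g:T. ✓
g: successors {h}; □(◇¬q ∧ ¬q) there: h:T. ✓
h: successors {b}; □(◇¬q ∧ ¬q) there: b:F. ✗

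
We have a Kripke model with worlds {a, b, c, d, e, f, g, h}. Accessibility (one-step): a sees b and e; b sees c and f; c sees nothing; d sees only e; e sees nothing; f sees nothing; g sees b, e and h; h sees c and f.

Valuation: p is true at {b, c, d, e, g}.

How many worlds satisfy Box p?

5

a: successors {b, e}; p there: b:T, e:T. ✓
b: successors {c, f}; p there: c:T, f:F. ✗
c: no successors, so Box p holds vacuously. ✓
d: successors {e}; p there: e:T. ✓
e: no successors, so Box p holds vacuously. ✓
f: no successors, so Box p holds vacuously. ✓
g: successors {b, e, h}; p there: b:T, e:T, h:F. ✗
h: successors {c, f}; p there: c:T, f:F. ✗
Satisfying worlds: {a, c, d, e, f}.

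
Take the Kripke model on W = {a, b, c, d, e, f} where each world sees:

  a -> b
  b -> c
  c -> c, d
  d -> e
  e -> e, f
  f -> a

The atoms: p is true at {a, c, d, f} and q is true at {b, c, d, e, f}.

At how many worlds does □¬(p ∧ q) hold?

3

a: successors {b}; ¬(p ∧ q) there: b:T. ✓
b: successors {c}; ¬(p ∧ q) there: c:F. ✗
c: successors {c, d}; ¬(p ∧ q) there: c:F, d:F. ✗
d: successors {e}; ¬(p ∧ q) there: e:T. ✓
e: successors {e, f}; ¬(p ∧ q) there: e:T, f:F. ✗
f: successors {a}; ¬(p ∧ q) there: a:T. ✓
Satisfying worlds: {a, d, f}.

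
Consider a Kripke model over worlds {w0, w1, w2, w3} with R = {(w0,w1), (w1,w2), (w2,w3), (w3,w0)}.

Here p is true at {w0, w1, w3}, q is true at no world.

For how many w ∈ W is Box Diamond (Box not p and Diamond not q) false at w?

3

w0: successors {w1}; Diamond (Box not p and Diamond not q) there: w1:F. ✗
w1: successors {w2}; Diamond (Box not p and Diamond not q) there: w2:F. ✗
w2: successors {w3}; Diamond (Box not p and Diamond not q) there: w3:F. ✗
w3: successors {w0}; Diamond (Box not p and Diamond not q) there: w0:T. ✓
Satisfying worlds: {w3}.
So Box Diamond (Box not p and Diamond not q) fails at the other 3 worlds.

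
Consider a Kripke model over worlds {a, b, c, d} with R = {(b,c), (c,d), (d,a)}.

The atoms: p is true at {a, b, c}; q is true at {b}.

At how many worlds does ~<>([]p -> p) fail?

2

a: <>([]p -> p) is F. ✓
b: <>([]p -> p) is T. ✗
c: <>([]p -> p) is F. ✓
d: <>([]p -> p) is T. ✗
Satisfying worlds: {a, c}.
So ~<>([]p -> p) fails at the other 2 worlds.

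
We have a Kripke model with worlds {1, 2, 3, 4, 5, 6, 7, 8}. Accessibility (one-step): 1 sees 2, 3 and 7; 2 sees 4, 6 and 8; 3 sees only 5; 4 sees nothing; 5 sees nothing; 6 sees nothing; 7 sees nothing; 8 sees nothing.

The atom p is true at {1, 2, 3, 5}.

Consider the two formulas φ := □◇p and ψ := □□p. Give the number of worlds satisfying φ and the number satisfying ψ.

5 and 7

For □◇p:
1: successors {2, 3, 7}; ◇p there: 2:F, 3:T, 7:F. ✗
2: successors {4, 6, 8}; ◇p there: 4:F, 6:F, 8:F. ✗
3: successors {5}; ◇p there: 5:F. ✗
4: no successors, so □◇p holds vacuously. ✓
5: no successors, so □◇p holds vacuously. ✓
6: no successors, so □◇p holds vacuously. ✓
7: no successors, so □◇p holds vacuously. ✓
8: no successors, so □◇p holds vacuously. ✓
— 5 worlds.
For □□p:
1: successors {2, 3, 7}; □p there: 2:F, 3:T, 7:T. ✗
2: successors {4, 6, 8}; □p there: 4:T, 6:T, 8:T. ✓
3: successors {5}; □p there: 5:T. ✓
4: no successors, so □□p holds vacuously. ✓
5: no successors, so □□p holds vacuously. ✓
6: no successors, so □□p holds vacuously. ✓
7: no successors, so □□p holds vacuously. ✓
8: no successors, so □□p holds vacuously. ✓
— 7 worlds.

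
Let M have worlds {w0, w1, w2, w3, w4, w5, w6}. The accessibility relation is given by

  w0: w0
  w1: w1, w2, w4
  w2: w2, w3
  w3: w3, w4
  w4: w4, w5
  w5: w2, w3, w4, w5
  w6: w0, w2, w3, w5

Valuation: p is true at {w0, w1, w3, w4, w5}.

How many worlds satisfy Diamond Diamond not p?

5

w0: successors {w0}; Diamond not p there: w0:F. ✗
w1: successors {w1, w2, w4}; Diamond not p there: w1:T, w2:T, w4:F. ✓
w2: successors {w2, w3}; Diamond not p there: w2:T, w3:F. ✓
w3: successors {w3, w4}; Diamond not p there: w3:F, w4:F. ✗
w4: successors {w4, w5}; Diamond not p there: w4:F, w5:T. ✓
w5: successors {w2, w3, w4, w5}; Diamond not p there: w2:T, w3:F, w4:F, w5:T. ✓
w6: successors {w0, w2, w3, w5}; Diamond not p there: w0:F, w2:T, w3:F, w5:T. ✓
Satisfying worlds: {w1, w2, w4, w5, w6}.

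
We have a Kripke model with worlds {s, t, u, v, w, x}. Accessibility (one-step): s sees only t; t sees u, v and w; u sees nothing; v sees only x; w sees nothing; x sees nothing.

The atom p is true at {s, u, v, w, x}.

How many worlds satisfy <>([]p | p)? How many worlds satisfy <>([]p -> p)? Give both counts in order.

3 and 2

For <>([]p | p):
s: successors {t}; []p | p there: t:T. ✓
t: successors {u, v, w}; []p | p there: u:T, v:T, w:T. ✓
u: no successors, so <>([]p | p) fails. ✗
v: successors {x}; []p | p there: x:T. ✓
w: no successors, so <>([]p | p) fails. ✗
x: no successors, so <>([]p | p) fails. ✗
— 3 worlds.
For <>([]p -> p):
s: successors {t}; []p -> p there: t:F. ✗
t: successors {u, v, w}; []p -> p there: u:T, v:T, w:T. ✓
u: no successors, so <>([]p -> p) fails. ✗
v: successors {x}; []p -> p there: x:T. ✓
w: no successors, so <>([]p -> p) fails. ✗
x: no successors, so <>([]p -> p) fails. ✗
— 2 worlds.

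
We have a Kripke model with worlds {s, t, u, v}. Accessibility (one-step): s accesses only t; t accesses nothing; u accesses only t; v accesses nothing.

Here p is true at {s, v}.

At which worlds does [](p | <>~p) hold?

{t, v}

s: successors {t}; p | <>~p there: t:F. ✗
t: no successors, so [](p | <>~p) holds vacuously. ✓
u: successors {t}; p | <>~p there: t:F. ✗
v: no successors, so [](p | <>~p) holds vacuously. ✓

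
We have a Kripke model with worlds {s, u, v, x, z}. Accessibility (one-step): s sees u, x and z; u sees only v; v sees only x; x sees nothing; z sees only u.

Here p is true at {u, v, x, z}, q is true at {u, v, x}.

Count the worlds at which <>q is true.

s: successors {u, x, z}; q there: u:T, x:T, z:F. ✓
u: successors {v}; q there: v:T. ✓
v: successors {x}; q there: x:T. ✓
x: no successors, so <>q fails. ✗
z: successors {u}; q there: u:T. ✓
Satisfying worlds: {s, u, v, z}.

4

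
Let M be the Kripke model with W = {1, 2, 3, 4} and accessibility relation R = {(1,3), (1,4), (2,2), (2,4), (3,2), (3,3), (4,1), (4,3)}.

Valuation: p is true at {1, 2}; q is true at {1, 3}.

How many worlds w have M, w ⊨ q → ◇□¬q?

3

1: q is T, ◇□¬q is F. ✗
2: q is F, ◇□¬q is T. ✓
3: q is T, ◇□¬q is T. ✓
4: q is F, ◇□¬q is F. ✓
Satisfying worlds: {2, 3, 4}.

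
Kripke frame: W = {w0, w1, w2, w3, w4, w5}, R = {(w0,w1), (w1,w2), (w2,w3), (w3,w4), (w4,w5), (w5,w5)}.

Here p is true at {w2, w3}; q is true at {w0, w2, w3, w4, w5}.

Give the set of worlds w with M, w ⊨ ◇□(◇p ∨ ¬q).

{w0}

w0: successors {w1}; □(◇p ∨ ¬q) there: w1:T. ✓
w1: successors {w2}; □(◇p ∨ ¬q) there: w2:F. ✗
w2: successors {w3}; □(◇p ∨ ¬q) there: w3:F. ✗
w3: successors {w4}; □(◇p ∨ ¬q) there: w4:F. ✗
w4: successors {w5}; □(◇p ∨ ¬q) there: w5:F. ✗
w5: successors {w5}; □(◇p ∨ ¬q) there: w5:F. ✗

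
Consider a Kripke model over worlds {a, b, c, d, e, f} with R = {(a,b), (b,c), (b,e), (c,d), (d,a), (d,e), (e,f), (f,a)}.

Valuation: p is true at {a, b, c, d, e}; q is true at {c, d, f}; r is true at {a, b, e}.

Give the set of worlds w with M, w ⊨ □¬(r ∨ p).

{e}

a: successors {b}; ¬(r ∨ p) there: b:F. ✗
b: successors {c, e}; ¬(r ∨ p) there: c:F, e:F. ✗
c: successors {d}; ¬(r ∨ p) there: d:F. ✗
d: successors {a, e}; ¬(r ∨ p) there: a:F, e:F. ✗
e: successors {f}; ¬(r ∨ p) there: f:T. ✓
f: successors {a}; ¬(r ∨ p) there: a:F. ✗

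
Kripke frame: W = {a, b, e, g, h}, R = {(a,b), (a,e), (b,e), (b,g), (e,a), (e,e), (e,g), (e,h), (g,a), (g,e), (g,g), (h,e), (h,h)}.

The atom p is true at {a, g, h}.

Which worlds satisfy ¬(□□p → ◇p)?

∅

a: □□p → ◇p is T. ✗
b: □□p → ◇p is T. ✗
e: □□p → ◇p is T. ✗
g: □□p → ◇p is T. ✗
h: □□p → ◇p is T. ✗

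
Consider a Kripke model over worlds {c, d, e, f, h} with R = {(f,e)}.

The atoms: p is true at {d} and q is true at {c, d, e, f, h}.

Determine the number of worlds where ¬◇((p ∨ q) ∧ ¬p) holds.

c: ◇((p ∨ q) ∧ ¬p) is F. ✓
d: ◇((p ∨ q) ∧ ¬p) is F. ✓
e: ◇((p ∨ q) ∧ ¬p) is F. ✓
f: ◇((p ∨ q) ∧ ¬p) is T. ✗
h: ◇((p ∨ q) ∧ ¬p) is F. ✓
Satisfying worlds: {c, d, e, h}.

4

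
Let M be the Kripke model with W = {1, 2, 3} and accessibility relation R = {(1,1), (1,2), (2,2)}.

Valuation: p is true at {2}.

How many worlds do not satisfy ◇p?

1

1: successors {1, 2}; p there: 1:F, 2:T. ✓
2: successors {2}; p there: 2:T. ✓
3: no successors, so ◇p fails. ✗
Satisfying worlds: {1, 2}.
So ◇p fails at the other 1 world.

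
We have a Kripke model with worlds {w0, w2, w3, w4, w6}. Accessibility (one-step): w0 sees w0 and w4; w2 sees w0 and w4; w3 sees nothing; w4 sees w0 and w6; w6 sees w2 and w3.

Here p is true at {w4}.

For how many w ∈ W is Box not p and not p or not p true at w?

4

w0: Box not p and not p is F, not p is T. ✓
w2: Box not p and not p is F, not p is T. ✓
w3: Box not p and not p is T, not p is T. ✓
w4: Box not p and not p is F, not p is F. ✗
w6: Box not p and not p is T, not p is T. ✓
Satisfying worlds: {w0, w2, w3, w6}.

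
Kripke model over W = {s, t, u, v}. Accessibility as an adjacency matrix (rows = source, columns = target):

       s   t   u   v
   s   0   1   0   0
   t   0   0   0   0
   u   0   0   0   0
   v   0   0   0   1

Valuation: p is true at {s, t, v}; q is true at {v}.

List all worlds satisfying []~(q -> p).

s: successors {t}; ~(q -> p) there: t:F. ✗
t: no successors, so []~(q -> p) holds vacuously. ✓
u: no successors, so []~(q -> p) holds vacuously. ✓
v: successors {v}; ~(q -> p) there: v:F. ✗

{t, u}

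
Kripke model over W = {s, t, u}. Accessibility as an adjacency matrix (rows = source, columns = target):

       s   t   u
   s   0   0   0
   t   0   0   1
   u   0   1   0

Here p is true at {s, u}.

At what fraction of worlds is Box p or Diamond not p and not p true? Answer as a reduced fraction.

s: Box p is T, Diamond not p and not p is F. ✓
t: Box p is T, Diamond not p and not p is F. ✓
u: Box p is F, Diamond not p and not p is F. ✗
That's 2 of 3 worlds, so 2/3.

2/3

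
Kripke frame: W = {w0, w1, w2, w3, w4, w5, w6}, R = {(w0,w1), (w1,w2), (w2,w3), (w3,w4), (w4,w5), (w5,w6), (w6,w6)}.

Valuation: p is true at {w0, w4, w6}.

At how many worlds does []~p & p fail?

w0: []~p is T, p is T. ✓
w1: []~p is T, p is F. ✗
w2: []~p is T, p is F. ✗
w3: []~p is F, p is F. ✗
w4: []~p is T, p is T. ✓
w5: []~p is F, p is F. ✗
w6: []~p is F, p is T. ✗
Satisfying worlds: {w0, w4}.
So []~p & p fails at the other 5 worlds.

5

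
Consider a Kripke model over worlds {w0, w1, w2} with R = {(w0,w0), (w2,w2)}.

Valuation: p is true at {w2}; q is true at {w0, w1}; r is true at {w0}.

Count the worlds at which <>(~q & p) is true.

1

w0: successors {w0}; ~q & p there: w0:F. ✗
w1: no successors, so <>(~q & p) fails. ✗
w2: successors {w2}; ~q & p there: w2:T. ✓
Satisfying worlds: {w2}.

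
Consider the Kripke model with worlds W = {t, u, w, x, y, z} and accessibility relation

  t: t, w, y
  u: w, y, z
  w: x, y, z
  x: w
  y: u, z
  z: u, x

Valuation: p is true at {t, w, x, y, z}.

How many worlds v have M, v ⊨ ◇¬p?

t: successors {t, w, y}; ¬p there: t:F, w:F, y:F. ✗
u: successors {w, y, z}; ¬p there: w:F, y:F, z:F. ✗
w: successors {x, y, z}; ¬p there: x:F, y:F, z:F. ✗
x: successors {w}; ¬p there: w:F. ✗
y: successors {u, z}; ¬p there: u:T, z:F. ✓
z: successors {u, x}; ¬p there: u:T, x:F. ✓
Satisfying worlds: {y, z}.

2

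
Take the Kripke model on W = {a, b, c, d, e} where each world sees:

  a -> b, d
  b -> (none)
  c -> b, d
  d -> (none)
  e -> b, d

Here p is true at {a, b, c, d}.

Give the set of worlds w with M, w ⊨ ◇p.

{a, c, e}

a: successors {b, d}; p there: b:T, d:T. ✓
b: no successors, so ◇p fails. ✗
c: successors {b, d}; p there: b:T, d:T. ✓
d: no successors, so ◇p fails. ✗
e: successors {b, d}; p there: b:T, d:T. ✓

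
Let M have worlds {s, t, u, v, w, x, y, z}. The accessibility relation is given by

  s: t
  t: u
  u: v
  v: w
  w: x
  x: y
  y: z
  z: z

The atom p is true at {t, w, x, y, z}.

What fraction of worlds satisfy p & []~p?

1/8

s: p is F, []~p is F. ✗
t: p is T, []~p is T. ✓
u: p is F, []~p is T. ✗
v: p is F, []~p is F. ✗
w: p is T, []~p is F. ✗
x: p is T, []~p is F. ✗
y: p is T, []~p is F. ✗
z: p is T, []~p is F. ✗
That's 1 of 8 worlds, so 1/8.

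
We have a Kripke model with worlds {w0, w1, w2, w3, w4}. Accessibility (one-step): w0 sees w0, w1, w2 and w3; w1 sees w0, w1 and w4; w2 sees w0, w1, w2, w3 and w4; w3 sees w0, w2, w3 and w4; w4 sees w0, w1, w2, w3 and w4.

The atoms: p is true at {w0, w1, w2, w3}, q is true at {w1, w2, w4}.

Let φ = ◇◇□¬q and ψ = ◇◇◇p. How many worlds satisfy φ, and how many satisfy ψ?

0 and 5

For ◇◇□¬q:
w0: successors {w0, w1, w2, w3}; ◇□¬q there: w0:F, w1:F, w2:F, w3:F. ✗
w1: successors {w0, w1, w4}; ◇□¬q there: w0:F, w1:F, w4:F. ✗
w2: successors {w0, w1, w2, w3, w4}; ◇□¬q there: w0:F, w1:F, w2:F, w3:F, w4:F. ✗
w3: successors {w0, w2, w3, w4}; ◇□¬q there: w0:F, w2:F, w3:F, w4:F. ✗
w4: successors {w0, w1, w2, w3, w4}; ◇□¬q there: w0:F, w1:F, w2:F, w3:F, w4:F. ✗
— 0 worlds.
For ◇◇◇p:
w0: successors {w0, w1, w2, w3}; ◇◇p there: w0:T, w1:T, w2:T, w3:T. ✓
w1: successors {w0, w1, w4}; ◇◇p there: w0:T, w1:T, w4:T. ✓
w2: successors {w0, w1, w2, w3, w4}; ◇◇p there: w0:T, w1:T, w2:T, w3:T, w4:T. ✓
w3: successors {w0, w2, w3, w4}; ◇◇p there: w0:T, w2:T, w3:T, w4:T. ✓
w4: successors {w0, w1, w2, w3, w4}; ◇◇p there: w0:T, w1:T, w2:T, w3:T, w4:T. ✓
— 5 worlds.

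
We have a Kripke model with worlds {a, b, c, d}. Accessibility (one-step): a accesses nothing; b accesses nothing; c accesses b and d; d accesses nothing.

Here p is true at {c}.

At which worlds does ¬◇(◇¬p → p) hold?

{a, b, d}

a: ◇(◇¬p → p) is F. ✓
b: ◇(◇¬p → p) is F. ✓
c: ◇(◇¬p → p) is T. ✗
d: ◇(◇¬p → p) is F. ✓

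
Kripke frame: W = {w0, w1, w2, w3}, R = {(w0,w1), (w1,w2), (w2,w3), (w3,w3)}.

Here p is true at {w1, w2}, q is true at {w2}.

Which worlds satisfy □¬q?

{w0, w2, w3}

w0: successors {w1}; ¬q there: w1:T. ✓
w1: successors {w2}; ¬q there: w2:F. ✗
w2: successors {w3}; ¬q there: w3:T. ✓
w3: successors {w3}; ¬q there: w3:T. ✓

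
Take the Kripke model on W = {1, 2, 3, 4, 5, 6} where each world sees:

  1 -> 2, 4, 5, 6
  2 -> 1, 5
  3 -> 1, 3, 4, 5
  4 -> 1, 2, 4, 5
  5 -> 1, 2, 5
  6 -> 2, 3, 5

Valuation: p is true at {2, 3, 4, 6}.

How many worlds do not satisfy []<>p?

4

1: successors {2, 4, 5, 6}; <>p there: 2:F, 4:T, 5:T, 6:T. ✗
2: successors {1, 5}; <>p there: 1:T, 5:T. ✓
3: successors {1, 3, 4, 5}; <>p there: 1:T, 3:T, 4:T, 5:T. ✓
4: successors {1, 2, 4, 5}; <>p there: 1:T, 2:F, 4:T, 5:T. ✗
5: successors {1, 2, 5}; <>p there: 1:T, 2:F, 5:T. ✗
6: successors {2, 3, 5}; <>p there: 2:F, 3:T, 5:T. ✗
Satisfying worlds: {2, 3}.
So []<>p fails at the other 4 worlds.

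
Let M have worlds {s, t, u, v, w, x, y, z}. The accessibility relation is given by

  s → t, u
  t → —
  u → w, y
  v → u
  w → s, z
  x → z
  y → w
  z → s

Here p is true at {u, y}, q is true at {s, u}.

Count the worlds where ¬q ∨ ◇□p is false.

s: ¬q is F, ◇□p is T. ✓
t: ¬q is T, ◇□p is F. ✓
u: ¬q is F, ◇□p is F. ✗
v: ¬q is T, ◇□p is F. ✓
w: ¬q is T, ◇□p is F. ✓
x: ¬q is T, ◇□p is F. ✓
y: ¬q is T, ◇□p is F. ✓
z: ¬q is T, ◇□p is F. ✓
Satisfying worlds: {s, t, v, w, x, y, z}.
So ¬q ∨ ◇□p fails at the other 1 world.

1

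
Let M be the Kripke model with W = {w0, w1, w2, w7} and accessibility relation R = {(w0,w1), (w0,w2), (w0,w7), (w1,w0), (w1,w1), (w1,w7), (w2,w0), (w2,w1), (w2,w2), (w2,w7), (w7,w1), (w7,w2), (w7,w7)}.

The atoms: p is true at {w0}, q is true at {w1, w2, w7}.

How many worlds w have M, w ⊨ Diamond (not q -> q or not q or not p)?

4

w0: successors {w1, w2, w7}; not q -> q or not q or not p there: w1:T, w2:T, w7:T. ✓
w1: successors {w0, w1, w7}; not q -> q or not q or not p there: w0:T, w1:T, w7:T. ✓
w2: successors {w0, w1, w2, w7}; not q -> q or not q or not p there: w0:T, w1:T, w2:T, w7:T. ✓
w7: successors {w1, w2, w7}; not q -> q or not q or not p there: w1:T, w2:T, w7:T. ✓
Satisfying worlds: {w0, w1, w2, w7}.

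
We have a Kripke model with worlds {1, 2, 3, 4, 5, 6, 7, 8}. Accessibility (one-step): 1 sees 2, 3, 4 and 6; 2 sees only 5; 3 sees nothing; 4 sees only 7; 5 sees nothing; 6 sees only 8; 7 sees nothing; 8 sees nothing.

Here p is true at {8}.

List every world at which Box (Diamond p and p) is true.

{3, 5, 7, 8}

1: successors {2, 3, 4, 6}; Diamond p and p there: 2:F, 3:F, 4:F, 6:F. ✗
2: successors {5}; Diamond p and p there: 5:F. ✗
3: no successors, so Box (Diamond p and p) holds vacuously. ✓
4: successors {7}; Diamond p and p there: 7:F. ✗
5: no successors, so Box (Diamond p and p) holds vacuously. ✓
6: successors {8}; Diamond p and p there: 8:F. ✗
7: no successors, so Box (Diamond p and p) holds vacuously. ✓
8: no successors, so Box (Diamond p and p) holds vacuously. ✓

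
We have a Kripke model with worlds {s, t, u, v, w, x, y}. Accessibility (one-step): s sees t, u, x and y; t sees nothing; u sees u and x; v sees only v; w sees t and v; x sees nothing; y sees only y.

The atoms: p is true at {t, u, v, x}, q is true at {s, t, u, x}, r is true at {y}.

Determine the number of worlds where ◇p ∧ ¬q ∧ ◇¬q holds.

s: ◇p is T, ¬q ∧ ◇¬q is F. ✗
t: ◇p is F, ¬q ∧ ◇¬q is F. ✗
u: ◇p is T, ¬q ∧ ◇¬q is F. ✗
v: ◇p is T, ¬q ∧ ◇¬q is T. ✓
w: ◇p is T, ¬q ∧ ◇¬q is T. ✓
x: ◇p is F, ¬q ∧ ◇¬q is F. ✗
y: ◇p is F, ¬q ∧ ◇¬q is T. ✗
Satisfying worlds: {v, w}.

2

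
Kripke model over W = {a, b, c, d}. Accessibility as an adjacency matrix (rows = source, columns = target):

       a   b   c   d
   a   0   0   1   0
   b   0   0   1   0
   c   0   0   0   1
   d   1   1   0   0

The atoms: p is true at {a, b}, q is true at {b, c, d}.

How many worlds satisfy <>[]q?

a: successors {c}; []q there: c:T. ✓
b: successors {c}; []q there: c:T. ✓
c: successors {d}; []q there: d:F. ✗
d: successors {a, b}; []q there: a:T, b:T. ✓
Satisfying worlds: {a, b, d}.

3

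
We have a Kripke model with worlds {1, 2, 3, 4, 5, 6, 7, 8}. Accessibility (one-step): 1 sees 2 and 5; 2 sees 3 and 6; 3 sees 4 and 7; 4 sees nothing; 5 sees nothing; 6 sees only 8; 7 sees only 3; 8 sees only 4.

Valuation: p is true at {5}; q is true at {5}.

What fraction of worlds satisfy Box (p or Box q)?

1: successors {2, 5}; p or Box q there: 2:F, 5:T. ✗
2: successors {3, 6}; p or Box q there: 3:F, 6:F. ✗
3: successors {4, 7}; p or Box q there: 4:T, 7:F. ✗
4: no successors, so Box (p or Box q) holds vacuously. ✓
5: no successors, so Box (p or Box q) holds vacuously. ✓
6: successors {8}; p or Box q there: 8:F. ✗
7: successors {3}; p or Box q there: 3:F. ✗
8: successors {4}; p or Box q there: 4:T. ✓
That's 3 of 8 worlds, so 3/8.

3/8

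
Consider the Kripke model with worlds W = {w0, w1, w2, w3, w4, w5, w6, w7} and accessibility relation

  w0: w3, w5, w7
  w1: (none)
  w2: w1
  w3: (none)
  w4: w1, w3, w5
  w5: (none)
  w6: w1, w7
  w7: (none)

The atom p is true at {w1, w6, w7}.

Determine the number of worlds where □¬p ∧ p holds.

2

w0: □¬p is F, p is F. ✗
w1: □¬p is T, p is T. ✓
w2: □¬p is F, p is F. ✗
w3: □¬p is T, p is F. ✗
w4: □¬p is F, p is F. ✗
w5: □¬p is T, p is F. ✗
w6: □¬p is F, p is T. ✗
w7: □¬p is T, p is T. ✓
Satisfying worlds: {w1, w7}.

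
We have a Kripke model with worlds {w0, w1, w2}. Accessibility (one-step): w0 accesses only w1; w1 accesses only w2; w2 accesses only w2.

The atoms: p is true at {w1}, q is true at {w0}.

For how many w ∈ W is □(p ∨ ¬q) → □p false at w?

2

w0: □(p ∨ ¬q) is T, □p is T. ✓
w1: □(p ∨ ¬q) is T, □p is F. ✗
w2: □(p ∨ ¬q) is T, □p is F. ✗
Satisfying worlds: {w0}.
So □(p ∨ ¬q) → □p fails at the other 2 worlds.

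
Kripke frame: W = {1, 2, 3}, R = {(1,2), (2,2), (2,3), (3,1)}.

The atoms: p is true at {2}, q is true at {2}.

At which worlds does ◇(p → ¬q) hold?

1: successors {2}; p → ¬q there: 2:F. ✗
2: successors {2, 3}; p → ¬q there: 2:F, 3:T. ✓
3: successors {1}; p → ¬q there: 1:T. ✓

{2, 3}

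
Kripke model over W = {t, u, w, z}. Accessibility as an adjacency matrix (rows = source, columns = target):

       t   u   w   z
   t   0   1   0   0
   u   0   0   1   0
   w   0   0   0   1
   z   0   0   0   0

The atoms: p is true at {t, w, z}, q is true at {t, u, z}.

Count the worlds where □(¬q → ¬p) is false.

t: successors {u}; ¬q → ¬p there: u:T. ✓
u: successors {w}; ¬q → ¬p there: w:F. ✗
w: successors {z}; ¬q → ¬p there: z:T. ✓
z: no successors, so □(¬q → ¬p) holds vacuously. ✓
Satisfying worlds: {t, w, z}.
So □(¬q → ¬p) fails at the other 1 world.

1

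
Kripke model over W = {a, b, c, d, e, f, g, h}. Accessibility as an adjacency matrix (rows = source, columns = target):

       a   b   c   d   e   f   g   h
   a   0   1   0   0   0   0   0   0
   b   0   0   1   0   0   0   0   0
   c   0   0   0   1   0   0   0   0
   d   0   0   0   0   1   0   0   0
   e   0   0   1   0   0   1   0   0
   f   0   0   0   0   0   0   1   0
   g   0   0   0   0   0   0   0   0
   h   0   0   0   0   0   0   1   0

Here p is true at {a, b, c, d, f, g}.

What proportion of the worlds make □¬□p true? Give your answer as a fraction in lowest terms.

a: successors {b}; ¬□p there: b:F. ✗
b: successors {c}; ¬□p there: c:F. ✗
c: successors {d}; ¬□p there: d:T. ✓
d: successors {e}; ¬□p there: e:F. ✗
e: successors {c, f}; ¬□p there: c:F, f:F. ✗
f: successors {g}; ¬□p there: g:F. ✗
g: no successors, so □¬□p holds vacuously. ✓
h: successors {g}; ¬□p there: g:F. ✗
That's 2 of 8 worlds, so 2/8 = 1/4.

1/4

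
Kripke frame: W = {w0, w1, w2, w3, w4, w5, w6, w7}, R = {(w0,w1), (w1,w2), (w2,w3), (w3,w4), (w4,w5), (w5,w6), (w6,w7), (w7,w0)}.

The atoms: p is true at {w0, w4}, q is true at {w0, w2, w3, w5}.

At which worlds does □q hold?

w0: successors {w1}; q there: w1:F. ✗
w1: successors {w2}; q there: w2:T. ✓
w2: successors {w3}; q there: w3:T. ✓
w3: successors {w4}; q there: w4:F. ✗
w4: successors {w5}; q there: w5:T. ✓
w5: successors {w6}; q there: w6:F. ✗
w6: successors {w7}; q there: w7:F. ✗
w7: successors {w0}; q there: w0:T. ✓

{w1, w2, w4, w7}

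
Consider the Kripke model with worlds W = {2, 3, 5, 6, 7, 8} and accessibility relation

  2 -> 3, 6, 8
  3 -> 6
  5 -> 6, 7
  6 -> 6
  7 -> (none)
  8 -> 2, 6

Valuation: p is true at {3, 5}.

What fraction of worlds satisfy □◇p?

1/6

2: successors {3, 6, 8}; ◇p there: 3:F, 6:F, 8:F. ✗
3: successors {6}; ◇p there: 6:F. ✗
5: successors {6, 7}; ◇p there: 6:F, 7:F. ✗
6: successors {6}; ◇p there: 6:F. ✗
7: no successors, so □◇p holds vacuously. ✓
8: successors {2, 6}; ◇p there: 2:T, 6:F. ✗
That's 1 of 6 worlds, so 1/6.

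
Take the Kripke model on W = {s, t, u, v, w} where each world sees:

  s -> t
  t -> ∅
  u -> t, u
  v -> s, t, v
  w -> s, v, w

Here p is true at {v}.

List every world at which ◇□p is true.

s: successors {t}; □p there: t:T. ✓
t: no successors, so ◇□p fails. ✗
u: successors {t, u}; □p there: t:T, u:F. ✓
v: successors {s, t, v}; □p there: s:F, t:T, v:F. ✓
w: successors {s, v, w}; □p there: s:F, v:F, w:F. ✗

{s, u, v}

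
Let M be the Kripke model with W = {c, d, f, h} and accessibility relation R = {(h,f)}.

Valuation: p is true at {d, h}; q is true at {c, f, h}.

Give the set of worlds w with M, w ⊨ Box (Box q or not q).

c: no successors, so Box (Box q or not q) holds vacuously. ✓
d: no successors, so Box (Box q or not q) holds vacuously. ✓
f: no successors, so Box (Box q or not q) holds vacuously. ✓
h: successors {f}; Box q or not q there: f:T. ✓

{c, d, f, h}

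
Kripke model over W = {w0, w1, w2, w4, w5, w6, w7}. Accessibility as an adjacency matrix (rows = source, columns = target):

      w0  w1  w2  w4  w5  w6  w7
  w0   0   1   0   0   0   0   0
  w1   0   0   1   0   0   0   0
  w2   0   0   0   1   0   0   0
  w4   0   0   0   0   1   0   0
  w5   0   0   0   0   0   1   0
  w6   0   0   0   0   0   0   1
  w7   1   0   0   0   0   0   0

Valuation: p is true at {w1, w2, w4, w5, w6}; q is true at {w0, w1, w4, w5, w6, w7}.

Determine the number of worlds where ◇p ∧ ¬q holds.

w0: ◇p is T, ¬q is F. ✗
w1: ◇p is T, ¬q is F. ✗
w2: ◇p is T, ¬q is T. ✓
w4: ◇p is T, ¬q is F. ✗
w5: ◇p is T, ¬q is F. ✗
w6: ◇p is F, ¬q is F. ✗
w7: ◇p is F, ¬q is F. ✗
Satisfying worlds: {w2}.

1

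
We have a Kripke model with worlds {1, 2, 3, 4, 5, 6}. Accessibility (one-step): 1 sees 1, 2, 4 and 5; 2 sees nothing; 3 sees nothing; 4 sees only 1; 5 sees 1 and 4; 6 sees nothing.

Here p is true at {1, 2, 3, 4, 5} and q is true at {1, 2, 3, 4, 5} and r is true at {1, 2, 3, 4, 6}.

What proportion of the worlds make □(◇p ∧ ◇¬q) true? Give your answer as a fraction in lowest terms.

1: successors {1, 2, 4, 5}; ◇p ∧ ◇¬q there: 1:F, 2:F, 4:F, 5:F. ✗
2: no successors, so □(◇p ∧ ◇¬q) holds vacuously. ✓
3: no successors, so □(◇p ∧ ◇¬q) holds vacuously. ✓
4: successors {1}; ◇p ∧ ◇¬q there: 1:F. ✗
5: successors {1, 4}; ◇p ∧ ◇¬q there: 1:F, 4:F. ✗
6: no successors, so □(◇p ∧ ◇¬q) holds vacuously. ✓
That's 3 of 6 worlds, so 3/6 = 1/2.

1/2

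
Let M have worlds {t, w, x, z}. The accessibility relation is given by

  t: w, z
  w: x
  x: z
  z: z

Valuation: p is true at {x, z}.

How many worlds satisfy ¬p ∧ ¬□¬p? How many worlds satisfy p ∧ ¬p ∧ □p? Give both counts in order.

2 and 0

For ¬p ∧ ¬□¬p:
t: ¬p is T, ¬□¬p is T. ✓
w: ¬p is T, ¬□¬p is T. ✓
x: ¬p is F, ¬□¬p is T. ✗
z: ¬p is F, ¬□¬p is T. ✗
— 2 worlds.
For p ∧ ¬p ∧ □p:
t: p is F, ¬p ∧ □p is F. ✗
w: p is F, ¬p ∧ □p is T. ✗
x: p is T, ¬p ∧ □p is F. ✗
z: p is T, ¬p ∧ □p is F. ✗
— 0 worlds.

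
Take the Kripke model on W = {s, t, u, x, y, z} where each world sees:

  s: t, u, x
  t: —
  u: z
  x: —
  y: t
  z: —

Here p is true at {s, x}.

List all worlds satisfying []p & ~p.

{t, z}

s: []p is F, ~p is F. ✗
t: []p is T, ~p is T. ✓
u: []p is F, ~p is T. ✗
x: []p is T, ~p is F. ✗
y: []p is F, ~p is T. ✗
z: []p is T, ~p is T. ✓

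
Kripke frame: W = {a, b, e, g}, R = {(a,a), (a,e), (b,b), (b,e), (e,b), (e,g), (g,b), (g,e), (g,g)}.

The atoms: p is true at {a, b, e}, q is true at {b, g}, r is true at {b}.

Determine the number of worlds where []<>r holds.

a: successors {a, e}; <>r there: a:F, e:T. ✗
b: successors {b, e}; <>r there: b:T, e:T. ✓
e: successors {b, g}; <>r there: b:T, g:T. ✓
g: successors {b, e, g}; <>r there: b:T, e:T, g:T. ✓
Satisfying worlds: {b, e, g}.

3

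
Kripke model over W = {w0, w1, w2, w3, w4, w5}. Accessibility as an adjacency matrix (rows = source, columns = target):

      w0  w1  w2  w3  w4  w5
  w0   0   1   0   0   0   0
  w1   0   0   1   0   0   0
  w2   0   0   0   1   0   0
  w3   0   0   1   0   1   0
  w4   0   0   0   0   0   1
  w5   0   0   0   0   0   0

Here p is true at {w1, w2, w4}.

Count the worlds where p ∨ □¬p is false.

2

w0: p is F, □¬p is F. ✗
w1: p is T, □¬p is F. ✓
w2: p is T, □¬p is T. ✓
w3: p is F, □¬p is F. ✗
w4: p is T, □¬p is T. ✓
w5: p is F, □¬p is T. ✓
Satisfying worlds: {w1, w2, w4, w5}.
So p ∨ □¬p fails at the other 2 worlds.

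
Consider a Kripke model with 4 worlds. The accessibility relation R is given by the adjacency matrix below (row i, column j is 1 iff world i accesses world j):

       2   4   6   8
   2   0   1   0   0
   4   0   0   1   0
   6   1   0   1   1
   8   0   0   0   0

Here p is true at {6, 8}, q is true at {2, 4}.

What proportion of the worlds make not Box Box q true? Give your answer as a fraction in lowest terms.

3/4

2: Box Box q is F. ✓
4: Box Box q is F. ✓
6: Box Box q is F. ✓
8: Box Box q is T. ✗
That's 3 of 4 worlds, so 3/4.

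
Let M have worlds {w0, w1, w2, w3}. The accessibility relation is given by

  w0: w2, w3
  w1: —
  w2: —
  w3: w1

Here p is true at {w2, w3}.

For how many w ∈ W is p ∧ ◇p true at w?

w0: p is F, ◇p is T. ✗
w1: p is F, ◇p is F. ✗
w2: p is T, ◇p is F. ✗
w3: p is T, ◇p is F. ✗
Satisfying worlds: ∅.

0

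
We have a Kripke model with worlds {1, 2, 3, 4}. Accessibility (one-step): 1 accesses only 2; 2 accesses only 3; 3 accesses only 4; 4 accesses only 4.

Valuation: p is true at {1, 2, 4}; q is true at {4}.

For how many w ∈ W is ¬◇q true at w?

2

1: ◇q is F. ✓
2: ◇q is F. ✓
3: ◇q is T. ✗
4: ◇q is T. ✗
Satisfying worlds: {1, 2}.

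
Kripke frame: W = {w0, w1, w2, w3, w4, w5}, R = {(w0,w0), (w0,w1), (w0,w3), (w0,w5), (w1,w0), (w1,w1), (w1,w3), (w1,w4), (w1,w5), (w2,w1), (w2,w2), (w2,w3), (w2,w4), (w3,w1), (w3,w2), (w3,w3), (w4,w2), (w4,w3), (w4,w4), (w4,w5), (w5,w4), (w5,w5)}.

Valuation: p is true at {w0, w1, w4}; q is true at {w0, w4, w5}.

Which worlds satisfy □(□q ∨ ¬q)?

w0: successors {w0, w1, w3, w5}; □q ∨ ¬q there: w0:F, w1:T, w3:T, w5:T. ✗
w1: successors {w0, w1, w3, w4, w5}; □q ∨ ¬q there: w0:F, w1:T, w3:T, w4:F, w5:T. ✗
w2: successors {w1, w2, w3, w4}; □q ∨ ¬q there: w1:T, w2:T, w3:T, w4:F. ✗
w3: successors {w1, w2, w3}; □q ∨ ¬q there: w1:T, w2:T, w3:T. ✓
w4: successors {w2, w3, w4, w5}; □q ∨ ¬q there: w2:T, w3:T, w4:F, w5:T. ✗
w5: successors {w4, w5}; □q ∨ ¬q there: w4:F, w5:T. ✗

{w3}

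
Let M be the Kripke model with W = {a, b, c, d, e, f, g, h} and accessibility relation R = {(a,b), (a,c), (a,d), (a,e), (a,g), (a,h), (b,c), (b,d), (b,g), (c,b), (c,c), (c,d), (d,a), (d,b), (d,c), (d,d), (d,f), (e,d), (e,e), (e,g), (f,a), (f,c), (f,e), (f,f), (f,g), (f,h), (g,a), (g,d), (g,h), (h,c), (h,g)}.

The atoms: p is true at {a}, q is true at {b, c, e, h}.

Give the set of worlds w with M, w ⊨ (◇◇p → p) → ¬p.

a: ◇◇p → p is T, ¬p is F. ✗
b: ◇◇p → p is F, ¬p is T. ✓
c: ◇◇p → p is F, ¬p is T. ✓
d: ◇◇p → p is F, ¬p is T. ✓
e: ◇◇p → p is F, ¬p is T. ✓
f: ◇◇p → p is F, ¬p is T. ✓
g: ◇◇p → p is F, ¬p is T. ✓
h: ◇◇p → p is F, ¬p is T. ✓

{b, c, d, e, f, g, h}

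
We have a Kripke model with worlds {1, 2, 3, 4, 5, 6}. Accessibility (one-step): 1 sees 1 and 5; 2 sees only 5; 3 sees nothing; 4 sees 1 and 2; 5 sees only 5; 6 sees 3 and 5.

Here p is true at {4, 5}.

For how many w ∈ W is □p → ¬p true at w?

5

1: □p is F, ¬p is T. ✓
2: □p is T, ¬p is T. ✓
3: □p is T, ¬p is T. ✓
4: □p is F, ¬p is F. ✓
5: □p is T, ¬p is F. ✗
6: □p is F, ¬p is T. ✓
Satisfying worlds: {1, 2, 3, 4, 6}.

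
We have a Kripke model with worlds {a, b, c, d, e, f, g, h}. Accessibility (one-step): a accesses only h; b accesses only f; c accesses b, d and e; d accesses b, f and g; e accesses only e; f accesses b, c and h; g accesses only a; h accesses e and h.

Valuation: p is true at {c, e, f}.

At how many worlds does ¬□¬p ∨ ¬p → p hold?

3

a: ¬□¬p ∨ ¬p is T, p is F. ✗
b: ¬□¬p ∨ ¬p is T, p is F. ✗
c: ¬□¬p ∨ ¬p is T, p is T. ✓
d: ¬□¬p ∨ ¬p is T, p is F. ✗
e: ¬□¬p ∨ ¬p is T, p is T. ✓
f: ¬□¬p ∨ ¬p is T, p is T. ✓
g: ¬□¬p ∨ ¬p is T, p is F. ✗
h: ¬□¬p ∨ ¬p is T, p is F. ✗
Satisfying worlds: {c, e, f}.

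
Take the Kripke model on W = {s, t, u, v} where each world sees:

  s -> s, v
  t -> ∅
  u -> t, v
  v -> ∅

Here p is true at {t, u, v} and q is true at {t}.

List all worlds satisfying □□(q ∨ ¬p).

s: successors {s, v}; □(q ∨ ¬p) there: s:F, v:T. ✗
t: no successors, so □□(q ∨ ¬p) holds vacuously. ✓
u: successors {t, v}; □(q ∨ ¬p) there: t:T, v:T. ✓
v: no successors, so □□(q ∨ ¬p) holds vacuously. ✓

{t, u, v}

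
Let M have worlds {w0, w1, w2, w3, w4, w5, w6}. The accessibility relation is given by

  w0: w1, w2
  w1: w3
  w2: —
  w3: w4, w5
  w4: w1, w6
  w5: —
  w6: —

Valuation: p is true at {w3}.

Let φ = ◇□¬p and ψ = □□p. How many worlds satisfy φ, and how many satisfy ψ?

4 and 5

For ◇□¬p:
w0: successors {w1, w2}; □¬p there: w1:F, w2:T. ✓
w1: successors {w3}; □¬p there: w3:T. ✓
w2: no successors, so ◇□¬p fails. ✗
w3: successors {w4, w5}; □¬p there: w4:T, w5:T. ✓
w4: successors {w1, w6}; □¬p there: w1:F, w6:T. ✓
w5: no successors, so ◇□¬p fails. ✗
w6: no successors, so ◇□¬p fails. ✗
— 4 worlds.
For □□p:
w0: successors {w1, w2}; □p there: w1:T, w2:T. ✓
w1: successors {w3}; □p there: w3:F. ✗
w2: no successors, so □□p holds vacuously. ✓
w3: successors {w4, w5}; □p there: w4:F, w5:T. ✗
w4: successors {w1, w6}; □p there: w1:T, w6:T. ✓
w5: no successors, so □□p holds vacuously. ✓
w6: no successors, so □□p holds vacuously. ✓
— 5 worlds.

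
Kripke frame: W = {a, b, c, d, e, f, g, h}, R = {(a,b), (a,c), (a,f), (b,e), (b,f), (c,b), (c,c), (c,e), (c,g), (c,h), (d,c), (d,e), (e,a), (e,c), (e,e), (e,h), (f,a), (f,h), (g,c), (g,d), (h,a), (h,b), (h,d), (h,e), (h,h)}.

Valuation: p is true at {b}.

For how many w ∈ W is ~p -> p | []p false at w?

7

a: ~p is T, p | []p is F. ✗
b: ~p is F, p | []p is T. ✓
c: ~p is T, p | []p is F. ✗
d: ~p is T, p | []p is F. ✗
e: ~p is T, p | []p is F. ✗
f: ~p is T, p | []p is F. ✗
g: ~p is T, p | []p is F. ✗
h: ~p is T, p | []p is F. ✗
Satisfying worlds: {b}.
So ~p -> p | []p fails at the other 7 worlds.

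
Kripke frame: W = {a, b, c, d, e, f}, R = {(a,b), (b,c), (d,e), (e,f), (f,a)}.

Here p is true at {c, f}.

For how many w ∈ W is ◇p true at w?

2

a: successors {b}; p there: b:F. ✗
b: successors {c}; p there: c:T. ✓
c: no successors, so ◇p fails. ✗
d: successors {e}; p there: e:F. ✗
e: successors {f}; p there: f:T. ✓
f: successors {a}; p there: a:F. ✗
Satisfying worlds: {b, e}.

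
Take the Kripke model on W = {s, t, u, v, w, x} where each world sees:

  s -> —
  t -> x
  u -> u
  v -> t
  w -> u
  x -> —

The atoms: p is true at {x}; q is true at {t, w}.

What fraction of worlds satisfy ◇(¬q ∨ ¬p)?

s: no successors, so ◇(¬q ∨ ¬p) fails. ✗
t: successors {x}; ¬q ∨ ¬p there: x:T. ✓
u: successors {u}; ¬q ∨ ¬p there: u:T. ✓
v: successors {t}; ¬q ∨ ¬p there: t:T. ✓
w: successors {u}; ¬q ∨ ¬p there: u:T. ✓
x: no successors, so ◇(¬q ∨ ¬p) fails. ✗
That's 4 of 6 worlds, so 4/6 = 2/3.

2/3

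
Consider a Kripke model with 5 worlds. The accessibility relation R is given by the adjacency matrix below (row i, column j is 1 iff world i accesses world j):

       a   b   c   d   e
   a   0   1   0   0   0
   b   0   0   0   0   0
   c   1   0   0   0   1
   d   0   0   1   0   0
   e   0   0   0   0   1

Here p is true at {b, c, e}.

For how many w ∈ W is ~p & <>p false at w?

a: ~p is T, <>p is T. ✓
b: ~p is F, <>p is F. ✗
c: ~p is F, <>p is T. ✗
d: ~p is T, <>p is T. ✓
e: ~p is F, <>p is T. ✗
Satisfying worlds: {a, d}.
So ~p & <>p fails at the other 3 worlds.

3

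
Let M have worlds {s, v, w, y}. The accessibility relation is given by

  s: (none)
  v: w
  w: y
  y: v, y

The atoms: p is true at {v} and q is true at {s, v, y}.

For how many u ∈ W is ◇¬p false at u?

s: no successors, so ◇¬p fails. ✗
v: successors {w}; ¬p there: w:T. ✓
w: successors {y}; ¬p there: y:T. ✓
y: successors {v, y}; ¬p there: v:F, y:T. ✓
Satisfying worlds: {v, w, y}.
So ◇¬p fails at the other 1 world.

1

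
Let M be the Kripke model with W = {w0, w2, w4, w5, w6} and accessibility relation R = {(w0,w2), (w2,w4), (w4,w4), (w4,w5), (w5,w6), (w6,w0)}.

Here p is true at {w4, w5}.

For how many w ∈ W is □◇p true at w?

2

w0: successors {w2}; ◇p there: w2:T. ✓
w2: successors {w4}; ◇p there: w4:T. ✓
w4: successors {w4, w5}; ◇p there: w4:T, w5:F. ✗
w5: successors {w6}; ◇p there: w6:F. ✗
w6: successors {w0}; ◇p there: w0:F. ✗
Satisfying worlds: {w0, w2}.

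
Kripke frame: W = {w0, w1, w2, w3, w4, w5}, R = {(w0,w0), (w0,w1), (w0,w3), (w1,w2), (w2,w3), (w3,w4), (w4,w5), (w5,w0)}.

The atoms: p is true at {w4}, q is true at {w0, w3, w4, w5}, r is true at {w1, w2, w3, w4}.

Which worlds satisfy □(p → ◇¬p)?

w0: successors {w0, w1, w3}; p → ◇¬p there: w0:T, w1:T, w3:T. ✓
w1: successors {w2}; p → ◇¬p there: w2:T. ✓
w2: successors {w3}; p → ◇¬p there: w3:T. ✓
w3: successors {w4}; p → ◇¬p there: w4:T. ✓
w4: successors {w5}; p → ◇¬p there: w5:T. ✓
w5: successors {w0}; p → ◇¬p there: w0:T. ✓

{w0, w1, w2, w3, w4, w5}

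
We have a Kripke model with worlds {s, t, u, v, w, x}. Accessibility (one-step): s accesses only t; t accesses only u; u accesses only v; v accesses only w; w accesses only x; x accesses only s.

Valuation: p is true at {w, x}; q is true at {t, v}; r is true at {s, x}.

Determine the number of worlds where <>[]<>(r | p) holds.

3

s: successors {t}; []<>(r | p) there: t:F. ✗
t: successors {u}; []<>(r | p) there: u:T. ✓
u: successors {v}; []<>(r | p) there: v:T. ✓
v: successors {w}; []<>(r | p) there: w:T. ✓
w: successors {x}; []<>(r | p) there: x:F. ✗
x: successors {s}; []<>(r | p) there: s:F. ✗
Satisfying worlds: {t, u, v}.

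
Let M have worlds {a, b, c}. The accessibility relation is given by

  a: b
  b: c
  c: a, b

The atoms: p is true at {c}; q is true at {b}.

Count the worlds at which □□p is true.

a: successors {b}; □p there: b:T. ✓
b: successors {c}; □p there: c:F. ✗
c: successors {a, b}; □p there: a:F, b:T. ✗
Satisfying worlds: {a}.

1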